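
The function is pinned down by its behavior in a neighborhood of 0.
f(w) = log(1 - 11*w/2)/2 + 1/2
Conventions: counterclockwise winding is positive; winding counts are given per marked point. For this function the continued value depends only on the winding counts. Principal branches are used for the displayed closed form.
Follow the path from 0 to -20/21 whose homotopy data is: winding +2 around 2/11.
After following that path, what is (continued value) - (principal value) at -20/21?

Continued minus principal equals (2)*pi*i.

The rational part is single-valued and drops out of the difference; each branch term changes only by its own monodromy.
(1/2)*log(1 - w/(2/11)): each positive loop around 2/11 adds 2*pi*i to the log, so winding +2 contributes (1/2)*(2)*2*pi*i = (2)*pi*i.
Summing the contributions at w = -20/21 gives (2)*pi*i.


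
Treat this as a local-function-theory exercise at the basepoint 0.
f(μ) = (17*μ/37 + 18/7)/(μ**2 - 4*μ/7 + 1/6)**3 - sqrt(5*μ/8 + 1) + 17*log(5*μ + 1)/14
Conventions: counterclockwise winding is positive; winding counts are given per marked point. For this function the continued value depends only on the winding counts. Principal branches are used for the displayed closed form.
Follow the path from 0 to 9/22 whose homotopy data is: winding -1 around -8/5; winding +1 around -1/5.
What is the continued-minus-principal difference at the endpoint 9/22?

The rational part is single-valued and drops out of the difference; each branch term changes only by its own monodromy.
(17/14)*log(1 - μ/(-1/5)): each positive loop around -1/5 adds 2*pi*i to the log, so winding +1 contributes (17/14)*(1)*2*pi*i = (17/7)*pi*i.
(-1)*sqrt(1 - μ/(-8/5)): winding -1 is odd, the square root flips sign, contributing -2*(-1)*sqrt(1 - (9/22)/(-8/5)) = -2*(-1)*sqrt(221/176) = (1/22)*sqrt(2431).
Summing the contributions at μ = 9/22 gives ((1/22)*sqrt(2431)) + ((17/7)*pi)*i.

Continued minus principal equals ((1/22)*sqrt(2431)) + ((17/7)*pi)*i.


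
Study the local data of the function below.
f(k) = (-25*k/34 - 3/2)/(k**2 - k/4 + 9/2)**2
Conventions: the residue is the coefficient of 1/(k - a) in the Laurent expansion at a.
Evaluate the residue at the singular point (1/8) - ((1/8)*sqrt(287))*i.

The residue is -((3464/1400273)*sqrt(287))*i.

The factor k**2 - k/4 + 9/2 splits as (k - a)(k - a') with a = (1/8) - ((1/8)*sqrt(287))*i, a' = (1/8) + ((1/8)*sqrt(287))*i. At the order-2 pole a set g(k) = (k - a)^2*f(k) = [-25*k/34 - 3/2] / (k - a')^2.
Order-2 pole: residue = g'(a); g'((1/8) - ((1/8)*sqrt(287))*i) = -((3464/1400273)*sqrt(287))*i, so the residue is -((3464/1400273)*sqrt(287))*i.


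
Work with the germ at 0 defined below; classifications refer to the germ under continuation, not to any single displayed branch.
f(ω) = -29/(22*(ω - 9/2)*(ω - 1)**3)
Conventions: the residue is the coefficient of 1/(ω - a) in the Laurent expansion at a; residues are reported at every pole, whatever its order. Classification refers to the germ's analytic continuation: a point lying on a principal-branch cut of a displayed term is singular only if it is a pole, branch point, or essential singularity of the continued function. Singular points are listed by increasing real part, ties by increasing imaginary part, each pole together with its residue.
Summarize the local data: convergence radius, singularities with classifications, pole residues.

Denominator factor (ω - 1)^3: pole of order 3 at 1, modulus 1.
Denominator factor (ω - 9/2): pole of order 1 at 9/2, modulus 9/2.
The radius of convergence is the smallest modulus among the singular points: 1.
At the order-3 pole 1 set g(ω) = (ω - (1))^3*f(ω) = -29/(22*(ω - 9/2)).
Order-3 pole: residue = g''(a)/2; g''(1) = 232/3773, so the residue is 116/3773.
At the order-1 pole 9/2 set g(ω) = (ω - (9/2))*f(ω) = -29/(22*(ω - 1)**3).
Simple pole: residue = g(a) at a = 9/2, which is -116/3773.
List the singular points by increasing real part (a conjugate pair: the negative imaginary part first).

Radius of convergence at 0: 1.
At 1: a pole of order 3; residue 116/3773.
At 9/2: a pole of order 1; residue -116/3773.


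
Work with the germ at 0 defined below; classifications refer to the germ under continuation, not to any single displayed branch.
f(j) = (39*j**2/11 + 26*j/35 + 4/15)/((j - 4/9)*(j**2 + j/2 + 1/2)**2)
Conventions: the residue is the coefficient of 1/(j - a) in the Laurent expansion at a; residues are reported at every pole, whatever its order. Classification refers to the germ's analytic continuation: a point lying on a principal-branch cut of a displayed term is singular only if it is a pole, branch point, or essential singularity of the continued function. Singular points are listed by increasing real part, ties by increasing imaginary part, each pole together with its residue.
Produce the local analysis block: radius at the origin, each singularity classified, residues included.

Denominator factor (j - 4/9): pole of order 1 at 4/9, modulus 4/9.
Denominator factor (j**2 + j/2 + 1/2)^2: discriminant -7/4, complex-conjugate roots (-1/4) + ((1/4)*sqrt(7))*i and (-1/4) - ((1/4)*sqrt(7))*i; poles of order 2, moduli (1/2)*sqrt(2) and (1/2)*sqrt(2).
The radius of convergence is the smallest modulus among the singular points: 4/9.
The factor j**2 + j/2 + 1/2 splits as (j - a)(j - a') with a = (-1/4) - ((1/4)*sqrt(7))*i, a' = (-1/4) + ((1/4)*sqrt(7))*i. At the order-2 pole a set g(j) = (j - a)^2*f(j) = [(39*j**2/11 + 26*j/35 + 4/15)/(j - 4/9)] / (j - a')^2.
Order-2 pole: residue = g'(a); g'((-1/4) - ((1/4)*sqrt(7))*i) = (-6553224/8547385) - ((65492844/418821865)*sqrt(7))*i, so the residue is (-6553224/8547385) - ((65492844/418821865)*sqrt(7))*i.
The factor j**2 + j/2 + 1/2 splits as (j - a)(j - a') with a = (-1/4) + ((1/4)*sqrt(7))*i, a' = (-1/4) - ((1/4)*sqrt(7))*i. At the order-2 pole a set g(j) = (j - a)^2*f(j) = [(39*j**2/11 + 26*j/35 + 4/15)/(j - 4/9)] / (j - a')^2.
Order-2 pole: residue = g'(a); g'((-1/4) + ((1/4)*sqrt(7))*i) = (-6553224/8547385) + ((65492844/418821865)*sqrt(7))*i, so the residue is (-6553224/8547385) + ((65492844/418821865)*sqrt(7))*i.
At the order-1 pole 4/9 set g(j) = (j - (4/9))*f(j) = (39*j**2/11 + 26*j/35 + 4/15)/(j**2 + j/2 + 1/2)**2.
Simple pole: residue = g(a) at a = 4/9, which is 13106448/8547385.
List the singular points by increasing real part (a conjugate pair: the negative imaginary part first).

Radius of convergence at 0: 4/9.
At (-1/4) - ((1/4)*sqrt(7))*i: a pole of order 2; residue (-6553224/8547385) - ((65492844/418821865)*sqrt(7))*i.
At (-1/4) + ((1/4)*sqrt(7))*i: a pole of order 2; residue (-6553224/8547385) + ((65492844/418821865)*sqrt(7))*i.
At 4/9: a pole of order 1; residue 13106448/8547385.


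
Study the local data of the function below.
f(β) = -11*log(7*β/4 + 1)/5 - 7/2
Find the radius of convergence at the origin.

The radius of convergence is 4/7.

Branch term (-11/5)*log(1 - β/(-4/7)): its argument vanishes at β = -4/7, a logarithmic branch point, modulus 4/7.
The radius of convergence is the smallest modulus among the singular points: 4/7.


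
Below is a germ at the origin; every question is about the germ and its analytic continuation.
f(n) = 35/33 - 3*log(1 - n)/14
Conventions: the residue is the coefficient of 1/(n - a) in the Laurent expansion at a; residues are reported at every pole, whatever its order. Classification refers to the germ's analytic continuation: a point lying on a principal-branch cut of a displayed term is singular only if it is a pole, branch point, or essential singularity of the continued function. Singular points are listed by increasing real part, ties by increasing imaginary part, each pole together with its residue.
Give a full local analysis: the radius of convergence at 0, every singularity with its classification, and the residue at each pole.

Branch term (-3/14)*log(1 - n/(1)): its argument vanishes at n = 1, a logarithmic branch point, modulus 1.
The radius of convergence is the smallest modulus among the singular points: 1.

Radius of convergence at 0: 1.
At 1: a logarithmic branch point.


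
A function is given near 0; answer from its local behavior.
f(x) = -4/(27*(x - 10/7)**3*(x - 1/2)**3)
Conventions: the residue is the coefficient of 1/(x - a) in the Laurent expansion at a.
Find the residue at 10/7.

At the order-3 pole 10/7 set g(x) = (x - (10/7))^3*f(x) = -4/(27*(x - 1/2)**3).
Order-3 pole: residue = g''(a)/2; g''(10/7) = -8605184/3341637, so the residue is -4302592/3341637.

The residue is -4302592/3341637.


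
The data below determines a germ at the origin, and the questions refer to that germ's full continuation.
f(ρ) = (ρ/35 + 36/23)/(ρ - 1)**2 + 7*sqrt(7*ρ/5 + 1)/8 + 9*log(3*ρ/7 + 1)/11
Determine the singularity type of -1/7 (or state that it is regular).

Denominator factors: ρ - 1 = -8/7 at ρ = -1/7 — none vanishes.
Branch term sqrt(1 - ρ/(-5/7)): argument at -1/7 is 4/5, nonzero, so -1/7 is not its branch point (a point on a principal cut is still regular for the continued germ).
Branch term log(1 - ρ/(-7/3)): argument at -1/7 is 46/49, nonzero, so -1/7 is not its branch point (a point on a principal cut is still regular for the continued germ).
So the germ continues analytically to -1/7.

The point is a regular point.


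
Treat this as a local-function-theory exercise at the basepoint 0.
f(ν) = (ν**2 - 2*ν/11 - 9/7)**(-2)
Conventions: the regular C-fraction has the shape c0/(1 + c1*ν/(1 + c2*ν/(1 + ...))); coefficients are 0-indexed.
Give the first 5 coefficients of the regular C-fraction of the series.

The regular C-fraction coefficients are [49/81, 28/99, 1075/198, -1186117/212850, 94837743/1275075775].

Taylor coefficients (expand at 0): a_0 = 49/81, a_1 = -1372/8019, a_2 = 258622/264627, a_3 = -31914092/78594219, a_4 = 9430136387/7780827681.
c0 = a_0 = 49/81. Peel one level at a time: if S = 1 + c*ν/S' with S'(0) = 1, then c is the ν-coefficient of S and S' = c*ν/(S - 1).
S_1 = c0/f = 1 + (28/99)*ν + (-15050/9801)*ν^2 + ...; c1 = 28/99.
S_2 = c1*ν/(S_1 - 1) = 1 + (1075/198)*ν + (1186117/39204)*ν^2 + ...; c2 = 1075/198.
S_3 = c2*ν/(S_2 - 1) = 1 + (-1186117/212850)*ν + (957957/2311250)*ν^2 + ...; c3 = -1186117/212850.
S_4 = c3*ν/(S_3 - 1) = 1 + (94837743/1275075775)*ν + ...; c4 = 94837743/1275075775.


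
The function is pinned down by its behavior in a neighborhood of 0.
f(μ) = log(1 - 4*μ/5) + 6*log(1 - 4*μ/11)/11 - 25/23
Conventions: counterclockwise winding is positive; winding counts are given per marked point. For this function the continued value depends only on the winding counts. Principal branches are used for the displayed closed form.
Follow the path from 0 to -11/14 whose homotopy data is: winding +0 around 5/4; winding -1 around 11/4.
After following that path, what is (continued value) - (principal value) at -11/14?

Continued minus principal equals -(12/11)*pi*i.

The rational part is single-valued and drops out of the difference; each branch term changes only by its own monodromy.
(1)*log(1 - μ/(5/4)): winding 0 around 5/4, so this term returns to its principal value, contribution 0.
(6/11)*log(1 - μ/(11/4)): each positive loop around 11/4 adds 2*pi*i to the log, so winding -1 contributes (6/11)*(-1)*2*pi*i = -(12/11)*pi*i.
Summing the contributions at μ = -11/14 gives -(12/11)*pi*i.


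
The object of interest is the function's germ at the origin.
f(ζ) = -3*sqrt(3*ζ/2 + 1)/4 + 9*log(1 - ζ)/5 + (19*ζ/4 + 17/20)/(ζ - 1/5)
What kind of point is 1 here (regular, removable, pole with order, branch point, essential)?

The point is a logarithmic branch point.

The term (9/5)*log(1 - ζ/(1)) has argument 1 - 1/(1) = 0 at 1: a logarithmic (infinitely-sheeted) branch point; the remaining terms are analytic or single-valued there.


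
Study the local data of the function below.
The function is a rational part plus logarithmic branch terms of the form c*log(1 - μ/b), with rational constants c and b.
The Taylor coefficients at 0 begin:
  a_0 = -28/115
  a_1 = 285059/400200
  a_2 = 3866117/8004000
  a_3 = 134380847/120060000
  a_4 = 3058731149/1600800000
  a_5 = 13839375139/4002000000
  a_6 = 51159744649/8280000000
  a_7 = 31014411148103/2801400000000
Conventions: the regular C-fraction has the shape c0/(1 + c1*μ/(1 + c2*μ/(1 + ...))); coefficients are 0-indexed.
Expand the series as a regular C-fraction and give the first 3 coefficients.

Taylor coefficients (read off): a_0 = -28/115, a_1 = 285059/400200, a_2 = 3866117/8004000.
c0 = a_0 = -28/115. Peel one level at a time: if S = 1 + c*μ/S' with S'(0) = 1, then c is the μ-coefficient of S and S' = c*μ/(S - 1).
S_1 = c0/f = 1 + (285059/97440)*μ + (20018871101/1898910720)*μ^2 + ...; c1 = 285059/97440.
S_2 = c1*μ/(S_1 - 1) = 1 + (-20018871101/5555229792)*μ + ...; c2 = -20018871101/5555229792.

The regular C-fraction coefficients are [-28/115, 285059/97440, -20018871101/5555229792].


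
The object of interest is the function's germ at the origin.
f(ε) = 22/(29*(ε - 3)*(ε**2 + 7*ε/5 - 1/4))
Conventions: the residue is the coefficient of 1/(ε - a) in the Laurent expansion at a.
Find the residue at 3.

At the order-1 pole 3 set g(ε) = (ε - (3))*f(ε) = 22/(29*(ε**2 + 7*ε/5 - 1/4)).
Simple pole: residue = g(a) at a = 3, which is 440/7511.

The residue is 440/7511.


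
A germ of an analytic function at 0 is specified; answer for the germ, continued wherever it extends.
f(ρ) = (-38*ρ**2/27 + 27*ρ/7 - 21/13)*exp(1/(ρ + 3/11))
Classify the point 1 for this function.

The point is a regular point.

There is no denominator, hence no pole anywhere.
The essential point of exp(1/(ρ - (-3/11))) is -3/11, not 1.
So the germ continues analytically to 1.


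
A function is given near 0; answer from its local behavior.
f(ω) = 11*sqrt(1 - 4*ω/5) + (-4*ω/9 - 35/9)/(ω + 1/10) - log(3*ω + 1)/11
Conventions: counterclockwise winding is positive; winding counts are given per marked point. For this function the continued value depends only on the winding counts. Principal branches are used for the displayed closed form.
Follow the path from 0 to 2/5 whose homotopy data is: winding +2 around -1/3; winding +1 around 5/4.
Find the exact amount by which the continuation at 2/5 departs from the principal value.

Continued minus principal equals (-(22/5)*sqrt(17)) - ((4/11)*pi)*i.

The rational part is single-valued and drops out of the difference; each branch term changes only by its own monodromy.
(11)*sqrt(1 - ω/(5/4)): winding +1 is odd, the square root flips sign, contributing -2*(11)*sqrt(1 - (2/5)/(5/4)) = -2*(11)*sqrt(17/25) = -(22/5)*sqrt(17).
(-1/11)*log(1 - ω/(-1/3)): each positive loop around -1/3 adds 2*pi*i to the log, so winding +2 contributes (-1/11)*(2)*2*pi*i = -(4/11)*pi*i.
Summing the contributions at ω = 2/5 gives (-(22/5)*sqrt(17)) - ((4/11)*pi)*i.


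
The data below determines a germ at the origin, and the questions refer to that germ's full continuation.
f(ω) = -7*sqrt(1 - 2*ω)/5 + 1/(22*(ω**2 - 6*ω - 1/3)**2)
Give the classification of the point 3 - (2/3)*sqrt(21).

The denominator factor ω**2 - 6*ω - 1/3 vanishes at 3 - (2/3)*sqrt(21) and appears to the power 2; the numerator there equals 1/22, nonzero, and no other factor vanishes.
The branch terms are analytic at this point.
Hence a pole whose order is the multiplicity, 2.

The point is a pole of order 2.


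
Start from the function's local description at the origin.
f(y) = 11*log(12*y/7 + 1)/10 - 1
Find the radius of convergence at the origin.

Branch term (11/10)*log(1 - y/(-7/12)): its argument vanishes at y = -7/12, a logarithmic branch point, modulus 7/12.
The radius of convergence is the smallest modulus among the singular points: 7/12.

The radius of convergence is 7/12.


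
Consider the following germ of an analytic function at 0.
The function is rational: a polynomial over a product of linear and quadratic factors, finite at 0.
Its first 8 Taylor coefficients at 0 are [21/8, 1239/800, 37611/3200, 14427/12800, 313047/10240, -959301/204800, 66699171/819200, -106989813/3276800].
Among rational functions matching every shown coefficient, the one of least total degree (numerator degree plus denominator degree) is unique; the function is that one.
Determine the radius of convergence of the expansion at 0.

The radius of convergence is 4/7.

No rational of total degree below 4 reproduces all 8 coefficients; solving the [2/2] Pade equations on them gives f(k) = (-2*k**2 - 21*k/25 - 1)/((k - 2/3)*(k + 4/7)), whose expansion matches every shown term.
Denominator factor (k + 4/7): pole of order 1 at -4/7, modulus 4/7.
Denominator factor (k - 2/3): pole of order 1 at 2/3, modulus 2/3.
The radius of convergence is the smallest modulus among the singular points: 4/7.


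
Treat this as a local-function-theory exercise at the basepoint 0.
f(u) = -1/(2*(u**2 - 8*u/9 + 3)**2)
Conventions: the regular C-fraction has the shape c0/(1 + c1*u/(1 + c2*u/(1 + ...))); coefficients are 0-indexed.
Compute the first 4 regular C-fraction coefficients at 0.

Taylor coefficients (expand at 0): a_0 = -1/18, a_1 = -8/243, a_2 = 49/2187, a_3 = 4808/177147.
c0 = a_0 = -1/18. Peel one level at a time: if S = 1 + c*u/S' with S'(0) = 1, then c is the u-coefficient of S and S' = c*u/(S - 1).
S_1 = c0/f = 1 + (-16/27)*u + (550/729)*u^2 + ...; c1 = -16/27.
S_2 = c1*u/(S_1 - 1) = 1 + (275/216)*u + (60073/46656)*u^2 + ...; c2 = 275/216.
S_3 = c2*u/(S_2 - 1) = 1 + (-60073/59400)*u + ...; c3 = -60073/59400.

The regular C-fraction coefficients are [-1/18, -16/27, 275/216, -60073/59400].


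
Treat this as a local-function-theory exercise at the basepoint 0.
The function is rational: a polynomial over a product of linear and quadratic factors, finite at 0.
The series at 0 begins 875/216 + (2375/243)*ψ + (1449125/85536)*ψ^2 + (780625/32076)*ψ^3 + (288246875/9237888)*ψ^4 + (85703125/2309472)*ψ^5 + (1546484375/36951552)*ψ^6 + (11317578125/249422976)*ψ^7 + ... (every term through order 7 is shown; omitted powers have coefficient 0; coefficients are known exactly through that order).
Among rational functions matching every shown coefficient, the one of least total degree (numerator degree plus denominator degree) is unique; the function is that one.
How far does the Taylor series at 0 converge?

No rational of total degree below 5 reproduces all 8 coefficients; solving the [2/3] Pade equations on them gives f(ψ) = (-18*ψ**2/11 + 11*ψ/18 - 7)/(ψ - 6/5)**3, whose expansion matches every shown term.
Denominator factor (ψ - 6/5)^3: pole of order 3 at 6/5, modulus 6/5.
The radius of convergence is the smallest modulus among the singular points: 6/5.

The radius of convergence is 6/5.


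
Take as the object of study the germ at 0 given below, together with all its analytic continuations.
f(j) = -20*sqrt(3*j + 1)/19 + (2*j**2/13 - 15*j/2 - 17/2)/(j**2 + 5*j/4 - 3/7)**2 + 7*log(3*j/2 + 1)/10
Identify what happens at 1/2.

Denominator factors: j**2 + 5*j/4 - 3/7 = 25/56 at j = 1/2 — none vanishes.
Branch term sqrt(1 - j/(-1/3)): argument at 1/2 is 5/2, nonzero, so 1/2 is not its branch point (a point on a principal cut is still regular for the continued germ).
Branch term log(1 - j/(-2/3)): argument at 1/2 is 7/4, nonzero, so 1/2 is not its branch point (a point on a principal cut is still regular for the continued germ).
So the germ continues analytically to 1/2.

The point is a regular point.


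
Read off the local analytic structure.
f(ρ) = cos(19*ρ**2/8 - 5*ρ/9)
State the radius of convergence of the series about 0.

The factor cos(19*ρ**2/8 - 5*ρ/9) is entire and contributes no finite singular point.
The polynomial part has no poles.
No finite singular points: the Taylor series at 0 converges everywhere.

The radius of convergence is infinite.


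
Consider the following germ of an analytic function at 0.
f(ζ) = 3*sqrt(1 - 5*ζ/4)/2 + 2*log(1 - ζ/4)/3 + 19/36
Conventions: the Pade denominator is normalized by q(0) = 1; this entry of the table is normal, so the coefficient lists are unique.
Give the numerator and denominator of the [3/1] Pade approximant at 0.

Taylor coefficients needed (expand at 0): a_0 = 73/36, a_1 = -53/48, a_2 = -241/768, a_3 = -3439/18432, a_4 = -28253/196608.
Write the denominator as Q(ζ) = 1 + q1*ζ. Requiring Q*f - P = O(ζ^5) with deg P <= 3 kills the coefficients of ζ^4..ζ^4 in Q*f:
  ζ^4: a_4 + q1*a_3 = 0, i.e. -28253/196608 + (-3439/18432)*q1 = 0.
Solving this linear system: q1 = -4461/5792.
The numerator is Q*f truncated at degree 3: P0 = a_0 = 73/36; P1 = a_1 + q1*a_0 = -61765/23168; P2 = a_2 + q1*a_1 = 149191/278016; P3 = a_3 + q1*a_2 = 735467/13344768.

The Pade approximant has numerator coefficients [73/36, -61765/23168, 149191/278016, 735467/13344768]; denominator coefficients [1, -4461/5792].


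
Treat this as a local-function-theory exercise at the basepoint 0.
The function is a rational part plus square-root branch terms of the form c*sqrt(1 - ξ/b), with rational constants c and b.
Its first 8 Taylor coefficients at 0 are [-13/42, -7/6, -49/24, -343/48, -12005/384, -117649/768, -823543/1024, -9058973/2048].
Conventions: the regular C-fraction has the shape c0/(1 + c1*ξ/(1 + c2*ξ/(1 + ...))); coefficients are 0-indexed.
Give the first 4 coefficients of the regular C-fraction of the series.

Taylor coefficients (read off): a_0 = -13/42, a_1 = -7/6, a_2 = -49/24, a_3 = -343/48.
c0 = a_0 = -13/42. Peel one level at a time: if S = 1 + c*ξ/S' with S'(0) = 1, then c is the ξ-coefficient of S and S' = c*ξ/(S - 1).
S_1 = c0/f = 1 + (-49/13)*ξ + (5145/676)*ξ^2 + ...; c1 = -49/13.
S_2 = c1*ξ/(S_1 - 1) = 1 + (105/52)*ξ + (-49/16)*ξ^2 + ...; c2 = 105/52.
S_3 = c2*ξ/(S_2 - 1) = 1 + (91/60)*ξ + ...; c3 = 91/60.

The regular C-fraction coefficients are [-13/42, -49/13, 105/52, 91/60].


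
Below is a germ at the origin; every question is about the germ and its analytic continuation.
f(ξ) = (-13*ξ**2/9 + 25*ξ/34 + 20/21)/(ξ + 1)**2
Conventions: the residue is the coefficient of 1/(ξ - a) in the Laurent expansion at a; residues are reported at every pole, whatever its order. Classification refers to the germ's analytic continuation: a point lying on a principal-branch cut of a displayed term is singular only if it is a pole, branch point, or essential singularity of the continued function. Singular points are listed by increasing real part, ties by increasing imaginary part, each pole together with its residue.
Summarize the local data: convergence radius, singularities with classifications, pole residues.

Radius of convergence at 0: 1.
At -1: a pole of order 2; residue 1109/306.

Denominator factor (ξ + 1)^2: pole of order 2 at -1, modulus 1.
The radius of convergence is the smallest modulus among the singular points: 1.
At the order-2 pole -1 set g(ξ) = (ξ - (-1))^2*f(ξ) = -13*ξ**2/9 + 25*ξ/34 + 20/21.
Order-2 pole: residue = g'(a); g'(-1) = 1109/306, so the residue is 1109/306.


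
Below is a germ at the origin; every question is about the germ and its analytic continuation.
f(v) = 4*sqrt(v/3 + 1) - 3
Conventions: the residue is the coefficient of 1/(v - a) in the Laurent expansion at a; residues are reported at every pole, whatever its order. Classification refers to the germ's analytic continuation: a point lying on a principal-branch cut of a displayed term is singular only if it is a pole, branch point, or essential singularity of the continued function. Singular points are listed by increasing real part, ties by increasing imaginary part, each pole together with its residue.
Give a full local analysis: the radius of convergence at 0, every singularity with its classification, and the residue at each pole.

Branch term (4)*sqrt(1 - v/(-3)): its argument vanishes at v = -3, a square-root branch point, modulus 3.
The radius of convergence is the smallest modulus among the singular points: 3.

Radius of convergence at 0: 3.
At -3: an algebraic (square-root) branch point.


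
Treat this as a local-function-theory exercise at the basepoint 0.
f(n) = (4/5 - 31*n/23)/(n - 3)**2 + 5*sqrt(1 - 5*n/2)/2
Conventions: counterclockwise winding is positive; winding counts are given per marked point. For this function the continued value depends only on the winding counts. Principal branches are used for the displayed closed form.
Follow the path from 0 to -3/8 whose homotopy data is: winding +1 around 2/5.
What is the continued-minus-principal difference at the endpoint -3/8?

Continued minus principal equals -(5/4)*sqrt(31).

The rational part is single-valued and drops out of the difference; each branch term changes only by its own monodromy.
(5/2)*sqrt(1 - n/(2/5)): winding +1 is odd, the square root flips sign, contributing -2*(5/2)*sqrt(1 - (-3/8)/(2/5)) = -2*(5/2)*sqrt(31/16) = -(5/4)*sqrt(31).
Summing the contributions at n = -3/8 gives -(5/4)*sqrt(31).


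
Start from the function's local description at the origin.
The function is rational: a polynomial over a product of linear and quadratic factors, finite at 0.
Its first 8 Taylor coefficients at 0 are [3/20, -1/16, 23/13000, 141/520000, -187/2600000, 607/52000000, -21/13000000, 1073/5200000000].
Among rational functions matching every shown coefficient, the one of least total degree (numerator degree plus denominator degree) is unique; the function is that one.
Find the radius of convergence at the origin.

No rational of total degree below 4 reproduces all 8 coefficients; solving the [2/2] Pade equations on them gives f(d) = (-12*d**2/13 - 13*d/4 + 15)/(d + 10)**2, whose expansion matches every shown term.
Denominator factor (d + 10)^2: pole of order 2 at -10, modulus 10.
The radius of convergence is the smallest modulus among the singular points: 10.

The radius of convergence is 10.


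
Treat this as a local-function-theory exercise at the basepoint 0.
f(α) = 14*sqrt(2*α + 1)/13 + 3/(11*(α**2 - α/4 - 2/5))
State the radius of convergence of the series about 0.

Denominator factor (α**2 - α/4 - 2/5): discriminant 133/80, real irrational roots 1/8 + (1/40)*sqrt(665) and 1/8 - (1/40)*sqrt(665); poles of order 1, moduli 1/8 + (1/40)*sqrt(665) and -1/8 + (1/40)*sqrt(665).
Branch term (14/13)*sqrt(1 - α/(-1/2)): its argument vanishes at α = -1/2, a square-root branch point, modulus 1/2.
The radius of convergence is the smallest modulus among the singular points: 1/2.

The radius of convergence is 1/2.


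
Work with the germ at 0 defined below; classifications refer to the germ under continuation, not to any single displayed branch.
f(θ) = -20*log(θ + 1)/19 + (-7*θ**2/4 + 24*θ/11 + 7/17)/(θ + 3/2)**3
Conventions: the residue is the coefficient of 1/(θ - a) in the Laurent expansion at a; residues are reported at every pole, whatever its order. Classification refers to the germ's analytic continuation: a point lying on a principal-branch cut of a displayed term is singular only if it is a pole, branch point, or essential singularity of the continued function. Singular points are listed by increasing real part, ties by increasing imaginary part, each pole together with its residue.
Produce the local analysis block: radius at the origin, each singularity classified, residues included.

Radius of convergence at 0: 1.
At -3/2: a pole of order 3; residue -7/4.
At -1: a logarithmic branch point.

Denominator factor (θ + 3/2)^3: pole of order 3 at -3/2, modulus 3/2.
Branch term (-20/19)*log(1 - θ/(-1)): its argument vanishes at θ = -1, a logarithmic branch point, modulus 1.
The radius of convergence is the smallest modulus among the singular points: 1.
The branch term is analytic at -3/2 and contributes nothing to the residue; only the rational part matters.
At the order-3 pole -3/2 set g(θ) = (θ - (-3/2))^3*(rational part) = -7*θ**2/4 + 24*θ/11 + 7/17.
Order-3 pole: residue = g''(a)/2; g''(-3/2) = -7/2, so the residue is -7/4.
List the singular points by increasing real part (a conjugate pair: the negative imaginary part first).


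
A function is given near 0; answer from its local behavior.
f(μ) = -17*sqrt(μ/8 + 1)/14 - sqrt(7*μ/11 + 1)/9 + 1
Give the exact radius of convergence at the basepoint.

Branch term (-17/14)*sqrt(1 - μ/(-8)): its argument vanishes at μ = -8, a square-root branch point, modulus 8.
Branch term (-1/9)*sqrt(1 - μ/(-11/7)): its argument vanishes at μ = -11/7, a square-root branch point, modulus 11/7.
The radius of convergence is the smallest modulus among the singular points: 11/7.

The radius of convergence is 11/7.


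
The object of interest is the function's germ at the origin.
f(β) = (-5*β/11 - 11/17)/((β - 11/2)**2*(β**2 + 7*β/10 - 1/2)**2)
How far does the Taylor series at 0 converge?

The radius of convergence is -7/20 + (1/20)*sqrt(249).

Denominator factor (β**2 + 7*β/10 - 1/2)^2: discriminant 249/100, real irrational roots -7/20 + (1/20)*sqrt(249) and -7/20 - (1/20)*sqrt(249); poles of order 2, moduli -7/20 + (1/20)*sqrt(249) and 7/20 + (1/20)*sqrt(249).
Denominator factor (β - 11/2)^2: pole of order 2 at 11/2, modulus 11/2.
The radius of convergence is the smallest modulus among the singular points: -7/20 + (1/20)*sqrt(249).


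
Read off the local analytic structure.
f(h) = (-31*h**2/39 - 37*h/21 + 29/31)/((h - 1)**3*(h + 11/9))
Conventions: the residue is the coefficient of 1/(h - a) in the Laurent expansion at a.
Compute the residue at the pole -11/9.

The residue is -3910497/22568000.

At the order-1 pole -11/9 set g(h) = (h - (-11/9))*f(h) = (-31*h**2/39 - 37*h/21 + 29/31)/(h - 1)**3.
Simple pole: residue = g(a) at a = -11/9, which is -3910497/22568000.


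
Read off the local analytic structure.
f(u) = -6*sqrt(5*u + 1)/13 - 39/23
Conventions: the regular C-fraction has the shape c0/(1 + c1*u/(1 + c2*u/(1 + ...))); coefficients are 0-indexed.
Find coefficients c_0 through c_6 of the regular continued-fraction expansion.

The regular C-fraction coefficients are [-645/299, -23/43, 307/172, 1075/1228, 1995/1228, 1535/1596, 2455/1596].

Taylor coefficients (expand at 0): a_0 = -645/299, a_1 = -15/13, a_2 = 75/52, a_3 = -375/104, a_4 = 9375/832, a_5 = -65625/1664, a_6 = 984375/6656.
c0 = a_0 = -645/299. Peel one level at a time: if S = 1 + c*u/S' with S'(0) = 1, then c is the u-coefficient of S and S' = c*u/(S - 1).
S_1 = c0/f = 1 + (-23/43)*u + (7061/7396)*u^2 + ...; c1 = -23/43.
S_2 = c1*u/(S_1 - 1) = 1 + (307/172)*u + (-25/16)*u^2 + ...; c2 = 307/172.
S_3 = c2*u/(S_2 - 1) = 1 + (1075/1228)*u + (-2144625/1507984)*u^2 + ...; c3 = 1075/1228.
S_4 = c3*u/(S_3 - 1) = 1 + (1995/1228)*u + (-25/16)*u^2 + ...; c4 = 1995/1228.
S_5 = c4*u/(S_4 - 1) = 1 + (1535/1596)*u + (-3768425/2547216)*u^2 + ...; c5 = 1535/1596.
S_6 = c5*u/(S_5 - 1) = 1 + (2455/1596)*u + ...; c6 = 2455/1596.


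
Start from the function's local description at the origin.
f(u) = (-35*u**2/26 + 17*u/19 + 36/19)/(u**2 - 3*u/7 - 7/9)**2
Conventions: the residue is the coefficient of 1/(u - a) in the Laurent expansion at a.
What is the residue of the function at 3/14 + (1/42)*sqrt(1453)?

The residue is -(14335440/521468623)*sqrt(1453).

The factor u**2 - 3*u/7 - 7/9 splits as (u - a)(u - a') with a = 3/14 + (1/42)*sqrt(1453), a' = 3/14 - (1/42)*sqrt(1453). At the order-2 pole a set g(u) = (u - a)^2*f(u) = [-35*u**2/26 + 17*u/19 + 36/19] / (u - a')^2.
Order-2 pole: residue = g'(a); g'(3/14 + (1/42)*sqrt(1453)) = -(14335440/521468623)*sqrt(1453), so the residue is -(14335440/521468623)*sqrt(1453).


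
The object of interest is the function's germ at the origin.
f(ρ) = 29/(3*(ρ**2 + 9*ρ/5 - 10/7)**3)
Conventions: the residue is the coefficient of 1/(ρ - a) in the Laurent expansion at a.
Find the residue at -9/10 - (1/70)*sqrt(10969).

The residue is -(8881250/3847751263)*sqrt(10969).

The factor ρ**2 + 9*ρ/5 - 10/7 splits as (ρ - a)(ρ - a') with a = -9/10 - (1/70)*sqrt(10969), a' = -9/10 + (1/70)*sqrt(10969). At the order-3 pole a set g(ρ) = (ρ - a)^3*f(ρ) = [29/3] / (ρ - a')^3.
Order-3 pole: residue = g''(a)/2; g''(-9/10 - (1/70)*sqrt(10969)) = -(17762500/3847751263)*sqrt(10969), so the residue is -(8881250/3847751263)*sqrt(10969).


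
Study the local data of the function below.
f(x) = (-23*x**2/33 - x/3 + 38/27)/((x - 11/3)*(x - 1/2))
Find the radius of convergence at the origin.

The radius of convergence is 1/2.

Denominator factor (x - 1/2): pole of order 1 at 1/2, modulus 1/2.
Denominator factor (x - 11/3): pole of order 1 at 11/3, modulus 11/3.
The radius of convergence is the smallest modulus among the singular points: 1/2.


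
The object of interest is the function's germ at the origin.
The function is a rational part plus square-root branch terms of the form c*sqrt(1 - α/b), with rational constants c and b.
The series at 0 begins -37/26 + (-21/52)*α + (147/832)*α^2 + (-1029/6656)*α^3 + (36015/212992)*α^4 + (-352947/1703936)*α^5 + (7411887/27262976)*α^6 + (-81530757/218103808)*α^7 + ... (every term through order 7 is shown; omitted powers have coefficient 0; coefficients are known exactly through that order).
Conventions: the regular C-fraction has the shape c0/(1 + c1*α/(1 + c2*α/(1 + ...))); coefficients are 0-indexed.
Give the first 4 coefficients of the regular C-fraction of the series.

Taylor coefficients (read off): a_0 = -37/26, a_1 = -21/52, a_2 = 147/832, a_3 = -1029/6656.
c0 = a_0 = -37/26. Peel one level at a time: if S = 1 + c*α/S' with S'(0) = 1, then c is the α-coefficient of S and S' = c*α/(S - 1).
S_1 = c0/f = 1 + (-21/74)*α + (8967/43808)*α^2 + ...; c1 = -21/74.
S_2 = c1*α/(S_1 - 1) = 1 + (427/592)*α + (-49/256)*α^2 + ...; c2 = 427/592.
S_3 = c2*α/(S_2 - 1) = 1 + (259/976)*α + ...; c3 = 259/976.

The regular C-fraction coefficients are [-37/26, -21/74, 427/592, 259/976].


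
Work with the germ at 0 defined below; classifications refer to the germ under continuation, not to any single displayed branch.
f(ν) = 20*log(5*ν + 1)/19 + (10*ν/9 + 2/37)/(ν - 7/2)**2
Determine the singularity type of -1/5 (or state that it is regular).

The term (20/19)*log(1 - ν/(-1/5)) has argument 1 - -1/5/(-1/5) = 0 at -1/5: a logarithmic (infinitely-sheeted) branch point; the remaining terms are analytic or single-valued there.

The point is a logarithmic branch point.


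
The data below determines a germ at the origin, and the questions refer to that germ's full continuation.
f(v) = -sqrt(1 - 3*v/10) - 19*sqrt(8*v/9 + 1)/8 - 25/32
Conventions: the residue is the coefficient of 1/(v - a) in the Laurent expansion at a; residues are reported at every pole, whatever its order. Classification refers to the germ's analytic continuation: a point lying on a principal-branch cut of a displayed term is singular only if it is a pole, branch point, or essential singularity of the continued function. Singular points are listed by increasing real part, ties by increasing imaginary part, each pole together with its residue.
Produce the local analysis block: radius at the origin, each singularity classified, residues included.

Branch term (-19/8)*sqrt(1 - v/(-9/8)): its argument vanishes at v = -9/8, a square-root branch point, modulus 9/8.
Branch term (-1)*sqrt(1 - v/(10/3)): its argument vanishes at v = 10/3, a square-root branch point, modulus 10/3.
The radius of convergence is the smallest modulus among the singular points: 9/8.
List the singular points by increasing real part (a conjugate pair: the negative imaginary part first).

Radius of convergence at 0: 9/8.
At -9/8: an algebraic (square-root) branch point.
At 10/3: an algebraic (square-root) branch point.


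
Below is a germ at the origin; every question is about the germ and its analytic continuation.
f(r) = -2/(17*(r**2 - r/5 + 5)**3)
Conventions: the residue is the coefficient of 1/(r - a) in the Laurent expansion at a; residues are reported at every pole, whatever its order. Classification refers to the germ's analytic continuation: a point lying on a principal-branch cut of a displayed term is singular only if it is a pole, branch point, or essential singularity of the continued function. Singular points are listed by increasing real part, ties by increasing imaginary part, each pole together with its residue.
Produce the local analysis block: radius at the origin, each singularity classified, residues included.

Denominator factor (r**2 - r/5 + 5)^3: discriminant -499/25, complex-conjugate roots (1/10) + ((1/10)*sqrt(499))*i and (1/10) - ((1/10)*sqrt(499))*i; poles of order 3, moduli sqrt(5) and sqrt(5).
The radius of convergence is the smallest modulus among the singular points: sqrt(5).
The factor r**2 - r/5 + 5 splits as (r - a)(r - a') with a = (1/10) - ((1/10)*sqrt(499))*i, a' = (1/10) + ((1/10)*sqrt(499))*i. At the order-3 pole a set g(r) = (r - a)^3*f(r) = [-2/17] / (r - a')^3.
Order-3 pole: residue = g''(a)/2; g''((1/10) - ((1/10)*sqrt(499))*i) = -((75000/2112275483)*sqrt(499))*i, so the residue is -((37500/2112275483)*sqrt(499))*i.
The factor r**2 - r/5 + 5 splits as (r - a)(r - a') with a = (1/10) + ((1/10)*sqrt(499))*i, a' = (1/10) - ((1/10)*sqrt(499))*i. At the order-3 pole a set g(r) = (r - a)^3*f(r) = [-2/17] / (r - a')^3.
Order-3 pole: residue = g''(a)/2; g''((1/10) + ((1/10)*sqrt(499))*i) = ((75000/2112275483)*sqrt(499))*i, so the residue is ((37500/2112275483)*sqrt(499))*i.
List the singular points by increasing real part (a conjugate pair: the negative imaginary part first).

Radius of convergence at 0: sqrt(5).
At (1/10) - ((1/10)*sqrt(499))*i: a pole of order 3; residue -((37500/2112275483)*sqrt(499))*i.
At (1/10) + ((1/10)*sqrt(499))*i: a pole of order 3; residue ((37500/2112275483)*sqrt(499))*i.


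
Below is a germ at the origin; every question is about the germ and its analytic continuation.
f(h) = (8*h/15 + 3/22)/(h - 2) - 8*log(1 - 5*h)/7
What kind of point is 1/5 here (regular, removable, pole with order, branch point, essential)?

The point is a logarithmic branch point.

The term (-8/7)*log(1 - h/(1/5)) has argument 1 - 1/5/(1/5) = 0 at 1/5: a logarithmic (infinitely-sheeted) branch point; the remaining terms are analytic or single-valued there.


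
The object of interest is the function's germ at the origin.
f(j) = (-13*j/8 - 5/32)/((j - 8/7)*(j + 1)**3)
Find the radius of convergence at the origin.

The radius of convergence is 1.

Denominator factor (j + 1)^3: pole of order 3 at -1, modulus 1.
Denominator factor (j - 8/7): pole of order 1 at 8/7, modulus 8/7.
The radius of convergence is the smallest modulus among the singular points: 1.


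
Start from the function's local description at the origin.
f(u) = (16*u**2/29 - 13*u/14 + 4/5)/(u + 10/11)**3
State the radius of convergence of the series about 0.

Denominator factor (u + 10/11)^3: pole of order 3 at -10/11, modulus 10/11.
The radius of convergence is the smallest modulus among the singular points: 10/11.

The radius of convergence is 10/11.


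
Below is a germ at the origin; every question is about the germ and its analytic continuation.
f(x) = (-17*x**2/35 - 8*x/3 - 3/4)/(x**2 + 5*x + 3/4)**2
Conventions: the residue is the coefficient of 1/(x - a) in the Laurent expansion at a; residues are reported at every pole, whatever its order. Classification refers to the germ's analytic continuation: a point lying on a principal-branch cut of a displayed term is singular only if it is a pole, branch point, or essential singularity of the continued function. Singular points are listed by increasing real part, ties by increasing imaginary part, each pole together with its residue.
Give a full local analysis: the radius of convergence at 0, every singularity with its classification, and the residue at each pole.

Radius of convergence at 0: 5/2 - (1/2)*sqrt(22).
At -5/2 - (1/2)*sqrt(22): a pole of order 2; residue (53/2310)*sqrt(22).
At -5/2 + (1/2)*sqrt(22): a pole of order 2; residue -(53/2310)*sqrt(22).

Denominator factor (x**2 + 5*x + 3/4)^2: discriminant 22, real irrational roots -5/2 + (1/2)*sqrt(22) and -5/2 - (1/2)*sqrt(22); poles of order 2, moduli 5/2 - (1/2)*sqrt(22) and 5/2 + (1/2)*sqrt(22).
The radius of convergence is the smallest modulus among the singular points: 5/2 - (1/2)*sqrt(22).
The factor x**2 + 5*x + 3/4 splits as (x - a)(x - a') with a = -5/2 - (1/2)*sqrt(22), a' = -5/2 + (1/2)*sqrt(22). At the order-2 pole a set g(x) = (x - a)^2*f(x) = [-17*x**2/35 - 8*x/3 - 3/4] / (x - a')^2.
Order-2 pole: residue = g'(a); g'(-5/2 - (1/2)*sqrt(22)) = (53/2310)*sqrt(22), so the residue is (53/2310)*sqrt(22).
The factor x**2 + 5*x + 3/4 splits as (x - a)(x - a') with a = -5/2 + (1/2)*sqrt(22), a' = -5/2 - (1/2)*sqrt(22). At the order-2 pole a set g(x) = (x - a)^2*f(x) = [-17*x**2/35 - 8*x/3 - 3/4] / (x - a')^2.
Order-2 pole: residue = g'(a); g'(-5/2 + (1/2)*sqrt(22)) = -(53/2310)*sqrt(22), so the residue is -(53/2310)*sqrt(22).
List the singular points by increasing real part (a conjugate pair: the negative imaginary part first).
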